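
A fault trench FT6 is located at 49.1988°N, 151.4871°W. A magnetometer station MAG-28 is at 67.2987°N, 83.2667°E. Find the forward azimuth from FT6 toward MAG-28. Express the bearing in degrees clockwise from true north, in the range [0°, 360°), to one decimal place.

Δλ = -125.2462°
y = sin Δλ · cos φ₂ = -0.315179
x = cos φ₁ sin φ₂ − sin φ₁ cos φ₂ cos Δλ = 0.771405
θ = atan2(y, x) = -22.2238° → 337.7762° (mod 360°)

337.8°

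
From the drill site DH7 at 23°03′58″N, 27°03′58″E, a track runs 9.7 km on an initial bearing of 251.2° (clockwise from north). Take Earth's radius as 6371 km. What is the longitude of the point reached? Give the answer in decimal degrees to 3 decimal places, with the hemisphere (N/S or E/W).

26.976°E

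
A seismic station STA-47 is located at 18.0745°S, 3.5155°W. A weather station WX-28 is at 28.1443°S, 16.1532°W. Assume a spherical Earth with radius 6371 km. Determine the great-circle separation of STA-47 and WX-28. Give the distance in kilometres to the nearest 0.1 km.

Δφ = -10.0698°,  Δλ = -12.6377°
a = sin²(Δφ/2) + cos φ₁ cos φ₂ sin²(Δλ/2) = 0.017856
c = 2·arcsin(√a) = 0.268058 rad = 15.3586°
d = R·c = 6371 × 0.268058 = 1707.8 km

1707.8 km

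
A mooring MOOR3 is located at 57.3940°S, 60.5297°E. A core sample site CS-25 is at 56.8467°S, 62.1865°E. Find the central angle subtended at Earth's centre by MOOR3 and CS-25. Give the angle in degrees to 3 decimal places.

Δφ = 0.5473°,  Δλ = 1.6568°
a = sin²(Δφ/2) + cos φ₁ cos φ₂ sin²(Δλ/2) = 0.000084
c = 2·arcsin(√a) = 0.018375 rad = 1.0528°

1.053°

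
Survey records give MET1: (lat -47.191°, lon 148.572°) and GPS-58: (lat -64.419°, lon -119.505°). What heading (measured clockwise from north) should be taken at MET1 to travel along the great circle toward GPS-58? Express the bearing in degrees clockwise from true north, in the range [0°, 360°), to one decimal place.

145.3°

Δλ = 91.9230°
y = sin Δλ · cos φ₂ = 0.431543
x = cos φ₁ sin φ₂ − sin φ₁ cos φ₂ cos Δλ = -0.623573
θ = atan2(y, x) = 145.3148° → 145.3148° (mod 360°)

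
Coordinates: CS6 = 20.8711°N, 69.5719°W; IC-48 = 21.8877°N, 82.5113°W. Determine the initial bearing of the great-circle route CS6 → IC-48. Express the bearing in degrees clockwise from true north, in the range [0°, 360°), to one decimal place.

Δλ = -12.9394°
y = sin Δλ · cos φ₂ = -0.207779
x = cos φ₁ sin φ₂ − sin φ₁ cos φ₂ cos Δλ = 0.026137
θ = atan2(y, x) = -82.8304° → 277.1696° (mod 360°)

277.2°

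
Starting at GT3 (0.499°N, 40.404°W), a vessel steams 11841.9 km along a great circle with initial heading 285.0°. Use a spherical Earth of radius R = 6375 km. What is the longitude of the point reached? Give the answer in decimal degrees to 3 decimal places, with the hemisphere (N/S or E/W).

147.502°W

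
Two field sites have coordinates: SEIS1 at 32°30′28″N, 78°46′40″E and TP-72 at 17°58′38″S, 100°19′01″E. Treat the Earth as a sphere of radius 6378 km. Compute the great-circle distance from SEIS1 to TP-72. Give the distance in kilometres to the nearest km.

SEIS1: φ = +32.50778°, λ = +78.77778°
TP-72: φ = -17.97722°, λ = +100.31694°
Δφ = -50.4850°,  Δλ = 21.5392°
a = sin²(Δφ/2) + cos φ₁ cos φ₂ sin²(Δλ/2) = 0.209868
c = 2·arcsin(√a) = 0.951744 rad = 54.5309°
d = R·c = 6378 × 0.951744 = 6070.2 km

6070 km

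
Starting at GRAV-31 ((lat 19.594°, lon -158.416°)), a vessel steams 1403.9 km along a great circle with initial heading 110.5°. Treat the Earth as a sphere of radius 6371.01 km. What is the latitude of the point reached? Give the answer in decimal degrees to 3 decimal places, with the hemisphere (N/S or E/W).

δ = d/R = 1403.9/6371.01 = 0.220358 rad
φ₂ = arcsin(sin φ₁ cos δ + cos φ₁ sin δ cos θ)
   = arcsin(0.33535·0.97582 + 0.94209·0.21858·-0.35021) = 14.78121°
λ₂ = λ₁ + atan2(sin θ sin δ cos φ₁, cos δ − sin φ₁ sin φ₂) = -146.19145°

14.781°N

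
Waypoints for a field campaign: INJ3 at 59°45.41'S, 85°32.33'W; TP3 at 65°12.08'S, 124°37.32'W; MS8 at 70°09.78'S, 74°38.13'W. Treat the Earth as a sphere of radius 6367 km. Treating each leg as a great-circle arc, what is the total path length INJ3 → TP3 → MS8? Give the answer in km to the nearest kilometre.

4171 km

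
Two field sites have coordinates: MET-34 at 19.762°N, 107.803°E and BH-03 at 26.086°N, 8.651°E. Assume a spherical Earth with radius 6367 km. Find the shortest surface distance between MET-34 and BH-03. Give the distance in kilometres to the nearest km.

9911 km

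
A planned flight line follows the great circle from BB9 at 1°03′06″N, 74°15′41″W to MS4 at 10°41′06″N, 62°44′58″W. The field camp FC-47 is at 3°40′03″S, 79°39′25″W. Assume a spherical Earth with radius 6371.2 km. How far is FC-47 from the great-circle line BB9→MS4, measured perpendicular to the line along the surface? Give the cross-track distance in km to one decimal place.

BB9: φ = +1.05167°, λ = -74.26139°
MS4: φ = +10.68500°, λ = -62.74944°
FC-47: φ = -3.66750°, λ = -79.65694°
δ₁₃ = central angle BB9→FC-47 = 0.125069 rad  (haversine)
θ₁₃ = bearing BB9→FC-47 = 228.786°,  θ₁₂ = bearing BB9→MS4 = 49.465°
dₓₜ = R·arcsin(sin δ₁₃ · sin(θ₁₃ − θ₁₂)) = 6371.2·arcsin(0.12474·sin(179.321°)) = 9.417 km
|dₓₜ| = 9.417 km

9.4 km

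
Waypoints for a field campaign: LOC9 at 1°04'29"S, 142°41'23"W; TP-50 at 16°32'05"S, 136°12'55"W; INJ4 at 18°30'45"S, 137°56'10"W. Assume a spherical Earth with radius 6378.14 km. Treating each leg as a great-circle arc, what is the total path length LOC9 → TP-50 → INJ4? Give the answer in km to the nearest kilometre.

LOC9: φ = -1.07472°, λ = -142.68972°
TP-50: φ = -16.53472°, λ = -136.21528°
INJ4: φ = -18.51250°, λ = -137.93611°
LOC9→TP-50: c = 0.291883 rad, d = 1861.67 km
TP-50→INJ4: c = 0.044852 rad, d = 286.07 km
Total = 1861.67 + 286.07 = 2147.74 km

2148 km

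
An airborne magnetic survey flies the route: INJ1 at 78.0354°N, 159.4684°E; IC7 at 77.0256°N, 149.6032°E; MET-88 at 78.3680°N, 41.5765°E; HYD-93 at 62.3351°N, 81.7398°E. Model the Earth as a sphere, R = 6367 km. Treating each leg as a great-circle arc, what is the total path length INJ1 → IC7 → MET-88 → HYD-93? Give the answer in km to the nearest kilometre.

4705 km

INJ1→IC7: c = 0.041076 rad, d = 261.53 km
IC7→MET-88: c = 0.346848 rad, d = 2208.38 km
MET-88→HYD-93: c = 0.350999 rad, d = 2234.81 km
Total = 261.53 + 2208.38 + 2234.81 = 4704.72 km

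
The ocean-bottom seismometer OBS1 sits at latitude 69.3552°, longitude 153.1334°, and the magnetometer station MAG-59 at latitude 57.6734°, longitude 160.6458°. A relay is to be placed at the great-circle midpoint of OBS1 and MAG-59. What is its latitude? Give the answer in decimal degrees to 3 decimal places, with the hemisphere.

Bx = cos φ₂ cos Δλ = 0.530155,  By = cos φ₂ sin Δλ = 0.069913
φₘ = atan2(sin φ₁ + sin φ₂, √((cos φ₁ + Bx)² + By²)) = 63.56138°
λₘ = λ₁ + atan2(By, cos φ₁ + Bx) = 157.66183°

63.561°N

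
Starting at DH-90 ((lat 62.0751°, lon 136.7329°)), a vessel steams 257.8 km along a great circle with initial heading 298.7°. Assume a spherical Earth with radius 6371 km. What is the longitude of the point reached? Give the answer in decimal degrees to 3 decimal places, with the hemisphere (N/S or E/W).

132.232°E

δ = d/R = 257.8/6371 = 0.040465 rad
φ₂ = arcsin(sin φ₁ cos δ + cos φ₁ sin δ cos θ)
   = arcsin(0.88356·0.99918 + 0.46831·0.04045·0.48022) = 63.11763°
λ₂ = λ₁ + atan2(sin θ sin δ cos φ₁, cos δ − sin φ₁ sin φ₂) = 132.23193°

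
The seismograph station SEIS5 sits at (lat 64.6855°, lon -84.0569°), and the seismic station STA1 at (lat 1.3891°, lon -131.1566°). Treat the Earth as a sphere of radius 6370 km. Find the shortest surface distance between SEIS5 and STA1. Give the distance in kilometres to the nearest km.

Δφ = -63.2964°,  Δλ = -47.0997°
a = sin²(Δφ/2) + cos φ₁ cos φ₂ sin²(Δλ/2) = 0.343551
c = 2·arcsin(√a) = 1.252554 rad = 71.7661°
d = R·c = 6370 × 1.252554 = 7978.8 km

7979 km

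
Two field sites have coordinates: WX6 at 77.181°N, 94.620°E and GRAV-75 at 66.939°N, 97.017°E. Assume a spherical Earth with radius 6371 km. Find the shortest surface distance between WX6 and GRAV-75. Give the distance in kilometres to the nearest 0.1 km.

Δφ = -10.2420°,  Δλ = 2.3970°
a = sin²(Δφ/2) + cos φ₁ cos φ₂ sin²(Δλ/2) = 0.008005
c = 2·arcsin(√a) = 0.179184 rad = 10.2665°
d = R·c = 6371 × 0.179184 = 1141.6 km

1141.6 km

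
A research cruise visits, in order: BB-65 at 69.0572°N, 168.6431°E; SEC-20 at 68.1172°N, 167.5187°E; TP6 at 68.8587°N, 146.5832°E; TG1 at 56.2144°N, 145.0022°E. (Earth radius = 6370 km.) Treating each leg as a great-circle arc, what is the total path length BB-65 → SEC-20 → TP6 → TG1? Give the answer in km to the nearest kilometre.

BB-65→SEC-20: c = 0.017902 rad, d = 114.03 km
SEC-20→TP6: c = 0.133951 rad, d = 853.27 km
TP6→TG1: c = 0.221033 rad, d = 1407.98 km
Total = 114.03 + 853.27 + 1407.98 = 2375.28 km

2375 km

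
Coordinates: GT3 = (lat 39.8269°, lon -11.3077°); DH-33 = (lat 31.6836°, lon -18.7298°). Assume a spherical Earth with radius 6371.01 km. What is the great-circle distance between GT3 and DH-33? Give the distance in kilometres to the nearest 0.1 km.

1125.3 km

Δφ = -8.1433°,  Δλ = -7.4221°
a = sin²(Δφ/2) + cos φ₁ cos φ₂ sin²(Δλ/2) = 0.007779
c = 2·arcsin(√a) = 0.176631 rad = 10.1202°
d = R·c = 6371.01 × 0.176631 = 1125.3 km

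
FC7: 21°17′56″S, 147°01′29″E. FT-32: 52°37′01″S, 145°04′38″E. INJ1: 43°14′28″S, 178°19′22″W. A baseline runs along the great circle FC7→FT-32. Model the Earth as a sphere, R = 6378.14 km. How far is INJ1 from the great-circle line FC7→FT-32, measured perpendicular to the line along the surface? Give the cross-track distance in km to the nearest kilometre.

2839 km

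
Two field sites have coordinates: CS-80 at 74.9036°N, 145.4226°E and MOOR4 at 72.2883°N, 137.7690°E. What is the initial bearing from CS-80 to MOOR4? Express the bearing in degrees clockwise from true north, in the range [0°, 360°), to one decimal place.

Δλ = -7.6536°
y = sin Δλ · cos φ₂ = -0.040518
x = cos φ₁ sin φ₂ − sin φ₁ cos φ₂ cos Δλ = -0.043013
θ = atan2(y, x) = -136.7108° → 223.2892° (mod 360°)

223.3°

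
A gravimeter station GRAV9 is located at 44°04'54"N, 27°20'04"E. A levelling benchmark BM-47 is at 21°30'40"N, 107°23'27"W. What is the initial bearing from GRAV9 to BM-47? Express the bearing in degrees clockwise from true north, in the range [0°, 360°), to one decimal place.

317.4°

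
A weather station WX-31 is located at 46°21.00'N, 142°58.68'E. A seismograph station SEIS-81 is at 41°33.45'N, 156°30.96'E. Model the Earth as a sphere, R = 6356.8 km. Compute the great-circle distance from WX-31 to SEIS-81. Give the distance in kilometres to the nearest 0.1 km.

1202.8 km

WX-31: φ = +46.35000°, λ = +142.97800°
SEIS-81: φ = +41.55750°, λ = +156.51600°
Δφ = -4.7925°,  Δλ = 13.5380°
a = sin²(Δφ/2) + cos φ₁ cos φ₂ sin²(Δλ/2) = 0.008924
c = 2·arcsin(√a) = 0.189213 rad = 10.8411°
d = R·c = 6356.8 × 0.189213 = 1202.8 km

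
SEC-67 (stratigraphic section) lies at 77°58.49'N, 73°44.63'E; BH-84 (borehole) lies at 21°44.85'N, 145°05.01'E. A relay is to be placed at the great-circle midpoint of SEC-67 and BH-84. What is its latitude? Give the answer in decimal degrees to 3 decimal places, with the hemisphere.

53.037°N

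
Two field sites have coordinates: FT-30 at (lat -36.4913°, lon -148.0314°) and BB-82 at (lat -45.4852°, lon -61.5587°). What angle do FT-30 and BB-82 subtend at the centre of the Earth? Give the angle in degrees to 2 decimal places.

62.69°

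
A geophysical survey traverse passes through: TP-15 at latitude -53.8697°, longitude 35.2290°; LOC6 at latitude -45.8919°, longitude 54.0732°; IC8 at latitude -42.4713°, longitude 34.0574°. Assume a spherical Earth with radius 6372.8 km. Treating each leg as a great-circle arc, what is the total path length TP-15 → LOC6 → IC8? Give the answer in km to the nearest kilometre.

TP-15→LOC6: c = 0.252362 rad, d = 1608.25 km
LOC6→IC8: c = 0.256796 rad, d = 1636.51 km
Total = 1608.25 + 1636.51 = 3244.76 km

3245 km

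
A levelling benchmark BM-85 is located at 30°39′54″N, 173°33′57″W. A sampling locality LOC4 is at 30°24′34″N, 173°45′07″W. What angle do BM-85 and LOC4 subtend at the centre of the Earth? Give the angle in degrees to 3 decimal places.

BM-85: φ = +30.66500°, λ = -173.56583°
LOC4: φ = +30.40944°, λ = -173.75194°
Δφ = -0.2556°,  Δλ = -0.1861°
a = sin²(Δφ/2) + cos φ₁ cos φ₂ sin²(Δλ/2) = 0.000007
c = 2·arcsin(√a) = 0.005265 rad = 0.3017°

0.302°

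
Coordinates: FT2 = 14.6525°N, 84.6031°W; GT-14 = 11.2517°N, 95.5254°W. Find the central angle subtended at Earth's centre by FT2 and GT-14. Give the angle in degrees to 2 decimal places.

11.17°

Δφ = -3.4008°,  Δλ = -10.9223°
a = sin²(Δφ/2) + cos φ₁ cos φ₂ sin²(Δλ/2) = 0.009475
c = 2·arcsin(√a) = 0.194988 rad = 11.1720°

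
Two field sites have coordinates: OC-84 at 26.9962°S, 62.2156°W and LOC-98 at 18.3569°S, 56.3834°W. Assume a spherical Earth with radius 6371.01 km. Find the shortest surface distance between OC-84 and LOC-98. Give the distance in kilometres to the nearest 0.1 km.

Δφ = 8.6393°,  Δλ = 5.8322°
a = sin²(Δφ/2) + cos φ₁ cos φ₂ sin²(Δλ/2) = 0.007862
c = 2·arcsin(√a) = 0.177569 rad = 10.1739°
d = R·c = 6371.01 × 0.177569 = 1131.3 km

1131.3 km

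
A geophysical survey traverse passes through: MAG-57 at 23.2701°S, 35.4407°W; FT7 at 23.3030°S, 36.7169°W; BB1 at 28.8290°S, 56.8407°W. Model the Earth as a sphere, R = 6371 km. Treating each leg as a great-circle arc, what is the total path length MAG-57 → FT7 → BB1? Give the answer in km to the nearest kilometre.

2229 km

MAG-57→FT7: c = 0.020467 rad, d = 130.40 km
FT7→BB1: c = 0.329411 rad, d = 2098.68 km
Total = 130.40 + 2098.68 = 2229.08 km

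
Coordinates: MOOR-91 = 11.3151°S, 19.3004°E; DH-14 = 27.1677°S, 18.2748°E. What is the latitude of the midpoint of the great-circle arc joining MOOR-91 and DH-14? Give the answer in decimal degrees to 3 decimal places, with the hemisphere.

19.242°S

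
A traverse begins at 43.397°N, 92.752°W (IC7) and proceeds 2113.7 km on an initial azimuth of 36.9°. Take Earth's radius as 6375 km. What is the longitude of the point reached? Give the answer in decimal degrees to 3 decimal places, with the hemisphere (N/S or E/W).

δ = d/R = 2113.7/6375 = 0.331561 rad
φ₂ = arcsin(sin φ₁ cos δ + cos φ₁ sin δ cos θ)
   = arcsin(0.68705·0.94554 + 0.72661·0.32552·0.79968) = 57.01105°
λ₂ = λ₁ + atan2(sin θ sin δ cos φ₁, cos δ − sin φ₁ sin φ₂) = -71.71535°

71.715°W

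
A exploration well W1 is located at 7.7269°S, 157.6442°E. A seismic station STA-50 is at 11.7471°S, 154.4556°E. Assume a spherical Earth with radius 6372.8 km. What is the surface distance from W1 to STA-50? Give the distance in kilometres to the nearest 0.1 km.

Δφ = -4.0202°,  Δλ = -3.1886°
a = sin²(Δφ/2) + cos φ₁ cos φ₂ sin²(Δλ/2) = 0.001981
c = 2·arcsin(√a) = 0.089053 rad = 5.1023°
d = R·c = 6372.8 × 0.089053 = 567.5 km

567.5 km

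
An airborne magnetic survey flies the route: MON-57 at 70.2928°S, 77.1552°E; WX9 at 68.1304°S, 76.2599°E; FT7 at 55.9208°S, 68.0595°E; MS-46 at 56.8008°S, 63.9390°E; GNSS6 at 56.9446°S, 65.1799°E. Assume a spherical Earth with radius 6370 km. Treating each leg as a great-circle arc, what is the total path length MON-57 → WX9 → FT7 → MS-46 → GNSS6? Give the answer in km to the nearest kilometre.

MON-57→WX9: c = 0.038145 rad, d = 242.99 km
WX9→FT7: c = 0.222964 rad, d = 1420.28 km
FT7→MS-46: c = 0.042689 rad, d = 271.93 km
MS-46→GNSS6: c = 0.012099 rad, d = 77.07 km
Total = 242.99 + 1420.28 + 271.93 + 77.07 = 2012.26 km

2012 km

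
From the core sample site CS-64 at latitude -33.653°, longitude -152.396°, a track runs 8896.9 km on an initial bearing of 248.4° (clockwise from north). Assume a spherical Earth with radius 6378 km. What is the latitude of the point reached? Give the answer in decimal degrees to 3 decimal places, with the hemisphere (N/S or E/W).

δ = d/R = 8896.9/6378 = 1.394936 rad
φ₂ = arcsin(sin φ₁ cos δ + cos φ₁ sin δ cos θ)
   = arcsin(-0.55416·0.17496 + 0.83241·0.98458·-0.36812) = -23.49428°
λ₂ = λ₁ + atan2(sin θ sin δ cos φ₁, cos δ − sin φ₁ sin φ₂) = 114.15207°

23.494°S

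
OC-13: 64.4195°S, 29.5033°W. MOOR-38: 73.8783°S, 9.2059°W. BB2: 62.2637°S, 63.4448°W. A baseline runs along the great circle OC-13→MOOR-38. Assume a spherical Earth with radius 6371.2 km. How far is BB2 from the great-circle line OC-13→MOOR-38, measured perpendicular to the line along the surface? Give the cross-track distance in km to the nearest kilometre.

1578 km

δ₁₃ = central angle OC-13→BB2 = 0.265155 rad  (haversine)
θ₁₃ = bearing OC-13→BB2 = 262.565°,  θ₁₂ = bearing OC-13→MOOR-38 = 151.833°
dₓₜ = R·arcsin(sin δ₁₃ · sin(θ₁₃ − θ₁₂)) = 6371.2·arcsin(0.26206·sin(110.732°)) = 1577.585 km
|dₓₜ| = 1577.585 km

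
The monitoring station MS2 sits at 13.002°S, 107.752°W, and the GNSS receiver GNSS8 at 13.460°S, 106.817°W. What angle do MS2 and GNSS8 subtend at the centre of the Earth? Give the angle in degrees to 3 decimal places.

1.019°

Δφ = -0.4580°,  Δλ = 0.9350°
a = sin²(Δφ/2) + cos φ₁ cos φ₂ sin²(Δλ/2) = 0.000079
c = 2·arcsin(√a) = 0.017783 rad = 1.0189°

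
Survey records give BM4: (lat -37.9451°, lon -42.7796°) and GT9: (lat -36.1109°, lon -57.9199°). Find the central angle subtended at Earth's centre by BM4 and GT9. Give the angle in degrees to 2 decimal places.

Δφ = 1.8342°,  Δλ = -15.1403°
a = sin²(Δφ/2) + cos φ₁ cos φ₂ sin²(Δλ/2) = 0.011313
c = 2·arcsin(√a) = 0.213130 rad = 12.2115°

12.21°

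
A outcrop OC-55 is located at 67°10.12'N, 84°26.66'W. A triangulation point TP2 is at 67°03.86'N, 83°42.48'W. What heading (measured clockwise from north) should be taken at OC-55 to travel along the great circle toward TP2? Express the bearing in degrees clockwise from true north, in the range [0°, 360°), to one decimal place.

OC-55: φ = +67.16867°, λ = -84.44433°
TP2: φ = +67.06433°, λ = -83.70800°
Δλ = 0.7363°
y = sin Δλ · cos φ₂ = 0.005008
x = cos φ₁ sin φ₂ − sin φ₁ cos φ₂ cos Δλ = -0.001791
θ = atan2(y, x) = 109.6814° → 109.6814° (mod 360°)

109.7°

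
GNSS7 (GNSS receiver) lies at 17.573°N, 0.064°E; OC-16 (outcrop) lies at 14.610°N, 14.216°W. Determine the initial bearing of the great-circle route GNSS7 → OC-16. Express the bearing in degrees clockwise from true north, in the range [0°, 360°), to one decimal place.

259.9°

Δλ = -14.2800°
y = sin Δλ · cos φ₂ = -0.238685
x = cos φ₁ sin φ₂ − sin φ₁ cos φ₂ cos Δλ = -0.042664
θ = atan2(y, x) = -100.1343° → 259.8657° (mod 360°)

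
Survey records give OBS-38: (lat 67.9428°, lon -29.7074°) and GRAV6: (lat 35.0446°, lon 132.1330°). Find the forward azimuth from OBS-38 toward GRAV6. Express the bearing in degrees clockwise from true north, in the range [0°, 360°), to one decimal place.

Δλ = 161.8404°
y = sin Δλ · cos φ₂ = 0.255162
x = cos φ₁ sin φ₂ − sin φ₁ cos φ₂ cos Δλ = 0.936626
θ = atan2(y, x) = 15.2391° → 15.2391° (mod 360°)

15.2°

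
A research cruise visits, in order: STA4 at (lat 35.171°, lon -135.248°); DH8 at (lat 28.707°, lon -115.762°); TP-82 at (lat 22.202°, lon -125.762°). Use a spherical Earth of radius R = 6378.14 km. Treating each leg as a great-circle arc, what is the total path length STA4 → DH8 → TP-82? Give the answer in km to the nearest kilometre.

STA4→DH8: c = 0.309200 rad, d = 1972.12 km
DH8→TP-82: c = 0.194083 rad, d = 1237.89 km
Total = 1972.12 + 1237.89 = 3210.01 km

3210 km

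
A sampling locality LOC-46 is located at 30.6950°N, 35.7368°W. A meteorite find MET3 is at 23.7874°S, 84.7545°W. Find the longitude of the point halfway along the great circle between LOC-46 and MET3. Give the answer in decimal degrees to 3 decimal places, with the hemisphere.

61.057°W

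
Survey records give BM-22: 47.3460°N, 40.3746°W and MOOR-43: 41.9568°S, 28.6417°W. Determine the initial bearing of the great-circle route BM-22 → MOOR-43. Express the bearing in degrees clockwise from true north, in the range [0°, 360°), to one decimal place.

171.3°

Δλ = 11.7329°
y = sin Δλ · cos φ₂ = 0.151221
x = cos φ₁ sin φ₂ − sin φ₁ cos φ₂ cos Δλ = -0.988499
θ = atan2(y, x) = 171.3023° → 171.3023° (mod 360°)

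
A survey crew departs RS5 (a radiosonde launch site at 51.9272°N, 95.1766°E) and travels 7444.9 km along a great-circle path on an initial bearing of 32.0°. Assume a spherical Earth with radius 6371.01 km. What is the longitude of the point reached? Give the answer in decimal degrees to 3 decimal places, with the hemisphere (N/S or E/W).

137.416°W

δ = d/R = 7444.9/6371.01 = 1.168559 rad
φ₂ = arcsin(sin φ₁ cos δ + cos φ₁ sin δ cos θ)
   = arcsin(0.78723·0.39148 + 0.61666·0.92019·0.84805) = 52.12976°
λ₂ = λ₁ + atan2(sin θ sin δ cos φ₁, cos δ − sin φ₁ sin φ₂) = -137.41626°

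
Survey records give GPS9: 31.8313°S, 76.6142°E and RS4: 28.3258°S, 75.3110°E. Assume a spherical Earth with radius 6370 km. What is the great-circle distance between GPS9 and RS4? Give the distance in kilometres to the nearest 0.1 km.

Δφ = 3.5055°,  Δλ = -1.3032°
a = sin²(Δφ/2) + cos φ₁ cos φ₂ sin²(Δλ/2) = 0.001032
c = 2·arcsin(√a) = 0.064269 rad = 3.6823°
d = R·c = 6370 × 0.064269 = 409.4 km

409.4 km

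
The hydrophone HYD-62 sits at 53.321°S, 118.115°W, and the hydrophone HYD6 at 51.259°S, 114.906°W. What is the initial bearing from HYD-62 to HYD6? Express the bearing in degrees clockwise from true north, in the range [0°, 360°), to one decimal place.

44.9°

Δλ = 3.2090°
y = sin Δλ · cos φ₂ = 0.035031
x = cos φ₁ sin φ₂ − sin φ₁ cos φ₂ cos Δλ = 0.035194
θ = atan2(y, x) = 44.8673° → 44.8673° (mod 360°)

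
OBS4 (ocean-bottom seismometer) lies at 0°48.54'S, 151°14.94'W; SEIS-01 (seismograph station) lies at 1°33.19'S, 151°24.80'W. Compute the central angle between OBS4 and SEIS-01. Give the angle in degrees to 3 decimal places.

OBS4: φ = -0.80900°, λ = -151.24900°
SEIS-01: φ = -1.55317°, λ = -151.41333°
Δφ = -0.7442°,  Δλ = -0.1643°
a = sin²(Δφ/2) + cos φ₁ cos φ₂ sin²(Δλ/2) = 0.000044
c = 2·arcsin(√a) = 0.013301 rad = 0.7621°

0.762°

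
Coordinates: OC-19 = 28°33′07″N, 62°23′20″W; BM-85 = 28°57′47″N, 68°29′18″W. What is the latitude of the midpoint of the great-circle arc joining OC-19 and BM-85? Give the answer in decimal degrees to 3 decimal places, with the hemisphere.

28.792°N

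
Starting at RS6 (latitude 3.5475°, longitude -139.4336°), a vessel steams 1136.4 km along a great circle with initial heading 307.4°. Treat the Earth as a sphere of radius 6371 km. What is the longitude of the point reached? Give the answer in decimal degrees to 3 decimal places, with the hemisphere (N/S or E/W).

147.655°W

δ = d/R = 1136.4/6371 = 0.178371 rad
φ₂ = arcsin(sin φ₁ cos δ + cos φ₁ sin δ cos θ)
   = arcsin(0.06188·0.98413 + 0.99808·0.17743·0.60738) = 9.69784°
λ₂ = λ₁ + atan2(sin θ sin δ cos φ₁, cos δ − sin φ₁ sin φ₂) = -147.65471°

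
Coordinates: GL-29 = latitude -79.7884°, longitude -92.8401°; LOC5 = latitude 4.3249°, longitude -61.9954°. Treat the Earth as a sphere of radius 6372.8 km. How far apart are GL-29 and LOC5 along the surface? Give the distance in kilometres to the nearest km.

9516 km

Δφ = 84.1133°,  Δλ = 30.8447°
a = sin²(Δφ/2) + cos φ₁ cos φ₂ sin²(Δλ/2) = 0.461221
c = 2·arcsin(√a) = 1.493160 rad = 85.5518°
d = R·c = 6372.8 × 1.493160 = 9515.6 km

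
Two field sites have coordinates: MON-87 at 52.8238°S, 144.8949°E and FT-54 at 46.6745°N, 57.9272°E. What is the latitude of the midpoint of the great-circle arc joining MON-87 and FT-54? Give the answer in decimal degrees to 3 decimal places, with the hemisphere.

Bx = cos φ₂ cos Δλ = 0.036296,  By = cos φ₂ sin Δλ = -0.685181
φₘ = atan2(sin φ₁ + sin φ₂, √((cos φ₁ + Bx)² + By²)) = -4.22631°
λₘ = λ₁ + atan2(By, cos φ₁ + Bx) = 97.96737°

4.226°S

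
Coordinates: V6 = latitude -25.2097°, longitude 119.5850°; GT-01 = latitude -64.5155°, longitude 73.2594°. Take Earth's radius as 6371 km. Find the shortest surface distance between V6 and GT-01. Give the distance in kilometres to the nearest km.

5472 km

Δφ = -39.3058°,  Δλ = -46.3256°
a = sin²(Δφ/2) + cos φ₁ cos φ₂ sin²(Δλ/2) = 0.173342
c = 2·arcsin(√a) = 0.858841 rad = 49.2080°
d = R·c = 6371 × 0.858841 = 5471.7 km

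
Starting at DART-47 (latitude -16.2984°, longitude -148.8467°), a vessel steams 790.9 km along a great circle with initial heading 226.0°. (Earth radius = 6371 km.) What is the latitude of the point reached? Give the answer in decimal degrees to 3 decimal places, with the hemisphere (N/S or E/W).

21.164°S

δ = d/R = 790.9/6371 = 0.124141 rad
φ₂ = arcsin(sin φ₁ cos δ + cos φ₁ sin δ cos θ)
   = arcsin(-0.28064·0.99230 + 0.95981·0.12382·-0.69466) = -21.16393°
λ₂ = λ₁ + atan2(sin θ sin δ cos φ₁, cos δ − sin φ₁ sin φ₂) = -154.32751°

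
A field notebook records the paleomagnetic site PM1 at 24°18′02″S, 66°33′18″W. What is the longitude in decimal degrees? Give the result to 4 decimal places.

66° + 33′/60 + 18″/3600 = 66 + 0.55000 + 0.00500 = 66.5550°

66.5550°W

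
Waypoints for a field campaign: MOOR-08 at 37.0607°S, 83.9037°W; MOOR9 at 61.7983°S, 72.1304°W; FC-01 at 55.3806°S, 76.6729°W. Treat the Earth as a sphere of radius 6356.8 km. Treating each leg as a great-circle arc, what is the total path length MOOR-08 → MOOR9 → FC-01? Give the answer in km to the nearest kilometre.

3621 km

MOOR-08→MOOR9: c = 0.450338 rad, d = 2862.71 km
MOOR9→FC-01: c = 0.119318 rad, d = 758.48 km
Total = 2862.71 + 758.48 = 3621.18 km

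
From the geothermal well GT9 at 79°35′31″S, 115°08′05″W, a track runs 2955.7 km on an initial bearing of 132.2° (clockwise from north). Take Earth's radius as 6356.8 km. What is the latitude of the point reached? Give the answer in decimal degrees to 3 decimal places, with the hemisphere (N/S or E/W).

GT9: φ = -79.59194°, λ = -115.13472°
δ = d/R = 2955.7/6356.8 = 0.464967 rad
φ₂ = arcsin(sin φ₁ cos δ + cos φ₁ sin δ cos θ)
   = arcsin(-0.98355·0.89384 + 0.18066·0.44839·-0.67172) = -68.99393°
λ₂ = λ₁ + atan2(sin θ sin δ cos φ₁, cos δ − sin φ₁ sin φ₂) = -3.05251°

68.994°S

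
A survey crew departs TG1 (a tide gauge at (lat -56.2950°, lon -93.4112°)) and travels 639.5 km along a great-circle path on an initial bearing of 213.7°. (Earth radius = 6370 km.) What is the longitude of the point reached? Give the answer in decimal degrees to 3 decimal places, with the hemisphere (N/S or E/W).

99.982°W

δ = d/R = 639.5/6370 = 0.100392 rad
φ₂ = arcsin(sin φ₁ cos δ + cos φ₁ sin δ cos θ)
   = arcsin(-0.83191·0.99496 + 0.55492·0.10022·-0.83195) = -60.92530°
λ₂ = λ₁ + atan2(sin θ sin δ cos φ₁, cos δ − sin φ₁ sin φ₂) = -99.98213°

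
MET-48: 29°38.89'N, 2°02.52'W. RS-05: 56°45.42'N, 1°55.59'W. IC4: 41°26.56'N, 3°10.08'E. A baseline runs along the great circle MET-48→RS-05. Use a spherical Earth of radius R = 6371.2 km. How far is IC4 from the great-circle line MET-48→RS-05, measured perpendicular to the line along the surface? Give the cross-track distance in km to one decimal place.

430.8 km

MET-48: φ = +29.64817°, λ = -2.04200°
RS-05: φ = +56.75700°, λ = -1.92650°
IC4: φ = +41.44267°, λ = +3.16800°
δ₁₃ = central angle MET-48→IC4 = 0.218630 rad  (haversine)
θ₁₃ = bearing MET-48→IC4 = 18.291°,  θ₁₂ = bearing MET-48→RS-05 = 0.139°
dₓₜ = R·arcsin(sin δ₁₃ · sin(θ₁₃ − θ₁₂)) = 6371.2·arcsin(0.21689·sin(18.152°)) = 430.834 km
|dₓₜ| = 430.834 km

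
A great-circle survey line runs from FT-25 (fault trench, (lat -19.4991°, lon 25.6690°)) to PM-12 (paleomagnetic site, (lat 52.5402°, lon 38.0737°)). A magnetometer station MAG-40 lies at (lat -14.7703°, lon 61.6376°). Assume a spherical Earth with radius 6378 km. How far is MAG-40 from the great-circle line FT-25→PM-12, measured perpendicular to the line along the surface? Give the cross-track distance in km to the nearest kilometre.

δ₁₃ = central angle FT-25→MAG-40 = 0.604460 rad  (haversine)
θ₁₃ = bearing FT-25→MAG-40 = 87.892°,  θ₁₂ = bearing FT-25→PM-12 = 7.859°
dₓₜ = R·arcsin(sin δ₁₃ · sin(θ₁₃ − θ₁₂)) = 6378·arcsin(0.56832·sin(80.033°)) = 3789.001 km
|dₓₜ| = 3789.001 km

3789 km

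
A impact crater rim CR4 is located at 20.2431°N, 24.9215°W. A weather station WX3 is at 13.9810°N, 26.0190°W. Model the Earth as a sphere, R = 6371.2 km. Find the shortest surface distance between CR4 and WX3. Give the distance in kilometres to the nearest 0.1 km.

Δφ = -6.2621°,  Δλ = -1.0975°
a = sin²(Δφ/2) + cos φ₁ cos φ₂ sin²(Δλ/2) = 0.003067
c = 2·arcsin(√a) = 0.110815 rad = 6.3492°
d = R·c = 6371.2 × 0.110815 = 706.0 km

706.0 km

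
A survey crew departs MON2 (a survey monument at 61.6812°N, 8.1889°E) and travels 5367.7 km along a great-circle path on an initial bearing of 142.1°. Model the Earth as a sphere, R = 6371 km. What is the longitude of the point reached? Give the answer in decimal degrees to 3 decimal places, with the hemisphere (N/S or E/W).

36.982°E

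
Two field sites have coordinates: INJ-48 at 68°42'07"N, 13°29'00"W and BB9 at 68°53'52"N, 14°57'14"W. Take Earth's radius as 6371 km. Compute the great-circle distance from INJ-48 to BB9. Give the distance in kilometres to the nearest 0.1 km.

INJ-48: φ = +68.70194°, λ = -13.48333°
BB9: φ = +68.89778°, λ = -14.95389°
Δφ = 0.1958°,  Δλ = -1.4706°
a = sin²(Δφ/2) + cos φ₁ cos φ₂ sin²(Δλ/2) = 0.000024
c = 2·arcsin(√a) = 0.009891 rad = 0.5667°
d = R·c = 6371 × 0.009891 = 63.0 km

63.0 km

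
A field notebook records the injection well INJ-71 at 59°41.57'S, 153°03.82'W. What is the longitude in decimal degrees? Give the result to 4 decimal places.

153.0637°W

153° + 3.82′/60 = 153 + 0.06367 = 153.0637°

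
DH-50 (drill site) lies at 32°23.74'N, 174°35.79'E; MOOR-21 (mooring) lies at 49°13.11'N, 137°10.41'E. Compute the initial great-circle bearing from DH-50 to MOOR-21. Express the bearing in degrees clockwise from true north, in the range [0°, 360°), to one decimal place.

312.3°

DH-50: φ = +32.39567°, λ = +174.59650°
MOOR-21: φ = +49.21850°, λ = +137.17350°
Δλ = -37.4230°
y = sin Δλ · cos φ₂ = -0.396932
x = cos φ₁ sin φ₂ − sin φ₁ cos φ₂ cos Δλ = 0.361443
θ = atan2(y, x) = -47.6793° → 312.3207° (mod 360°)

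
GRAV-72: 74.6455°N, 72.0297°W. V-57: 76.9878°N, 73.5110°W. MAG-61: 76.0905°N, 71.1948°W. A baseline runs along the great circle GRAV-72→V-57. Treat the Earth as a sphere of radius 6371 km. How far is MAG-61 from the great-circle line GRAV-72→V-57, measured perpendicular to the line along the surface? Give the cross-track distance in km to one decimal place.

44.7 km

δ₁₃ = central angle GRAV-72→MAG-61 = 0.025487 rad  (haversine)
θ₁₃ = bearing GRAV-72→MAG-61 = 7.900°,  θ₁₂ = bearing GRAV-72→V-57 = 351.909°
dₓₜ = R·arcsin(sin δ₁₃ · sin(θ₁₃ − θ₁₂)) = 6371·arcsin(0.02548·sin(-344.008°)) = 44.729 km
|dₓₜ| = 44.729 km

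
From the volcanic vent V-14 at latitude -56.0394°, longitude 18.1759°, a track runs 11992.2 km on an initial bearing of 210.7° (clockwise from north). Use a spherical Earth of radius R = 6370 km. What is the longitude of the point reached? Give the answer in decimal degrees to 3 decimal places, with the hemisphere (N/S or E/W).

132.073°W

δ = d/R = 11992.2/6370 = 1.882606 rad
φ₂ = arcsin(sin φ₁ cos δ + cos φ₁ sin δ cos θ)
   = arcsin(-0.82942·-0.30678 + 0.55862·0.95178·-0.85985) = -11.69606°
λ₂ = λ₁ + atan2(sin θ sin δ cos φ₁, cos δ − sin φ₁ sin φ₂) = -132.07335°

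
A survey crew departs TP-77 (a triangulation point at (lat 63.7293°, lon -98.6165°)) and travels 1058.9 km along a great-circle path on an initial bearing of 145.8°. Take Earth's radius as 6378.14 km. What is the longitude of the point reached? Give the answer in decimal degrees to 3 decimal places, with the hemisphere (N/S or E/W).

δ = d/R = 1058.9/6378.14 = 0.166020 rad
φ₂ = arcsin(sin φ₁ cos δ + cos φ₁ sin δ cos θ)
   = arcsin(0.89671·0.98625 + 0.44261·0.16526·-0.82708) = 55.47572°
λ₂ = λ₁ + atan2(sin θ sin δ cos φ₁, cos δ − sin φ₁ sin φ₂) = -89.18338°

89.183°W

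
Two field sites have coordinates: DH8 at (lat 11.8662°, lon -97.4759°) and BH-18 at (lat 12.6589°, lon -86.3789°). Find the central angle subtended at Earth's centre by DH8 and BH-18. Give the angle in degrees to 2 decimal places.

10.87°

Δφ = 0.7927°,  Δλ = 11.0970°
a = sin²(Δφ/2) + cos φ₁ cos φ₂ sin²(Δλ/2) = 0.008974
c = 2·arcsin(√a) = 0.189750 rad = 10.8719°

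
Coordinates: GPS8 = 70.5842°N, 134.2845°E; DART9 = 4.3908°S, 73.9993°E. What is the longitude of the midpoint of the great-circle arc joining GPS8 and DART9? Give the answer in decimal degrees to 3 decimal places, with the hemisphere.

87.954°E

Bx = cos φ₂ cos Δλ = 0.494228,  By = cos φ₂ sin Δλ = -0.865954
φₘ = atan2(sin φ₁ + sin φ₂, √((cos φ₁ + Bx)² + By²)) = 35.89882°
λₘ = λ₁ + atan2(By, cos φ₁ + Bx) = 87.95424°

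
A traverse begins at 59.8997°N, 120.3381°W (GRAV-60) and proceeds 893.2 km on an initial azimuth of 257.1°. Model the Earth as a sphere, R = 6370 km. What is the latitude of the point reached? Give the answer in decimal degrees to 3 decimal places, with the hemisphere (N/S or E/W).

δ = d/R = 893.2/6370 = 0.140220 rad
φ₂ = arcsin(sin φ₁ cos δ + cos φ₁ sin δ cos θ)
   = arcsin(0.86515·0.99019 + 0.50152·0.13976·-0.22325) = 57.24688°
λ₂ = λ₁ + atan2(sin θ sin δ cos φ₁, cos δ − sin φ₁ sin φ₂) = -134.92264°

57.247°N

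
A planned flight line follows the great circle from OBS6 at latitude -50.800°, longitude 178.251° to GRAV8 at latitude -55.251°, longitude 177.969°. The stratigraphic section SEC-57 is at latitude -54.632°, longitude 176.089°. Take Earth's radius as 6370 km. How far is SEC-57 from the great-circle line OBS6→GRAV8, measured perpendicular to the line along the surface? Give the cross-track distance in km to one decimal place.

δ₁₃ = central angle OBS6→SEC-57 = 0.070670 rad  (haversine)
θ₁₃ = bearing OBS6→SEC-57 = 198.014°,  θ₁₂ = bearing OBS6→GRAV8 = 182.070°
dₓₜ = R·arcsin(sin δ₁₃ · sin(θ₁₃ − θ₁₂)) = 6370·arcsin(0.07061·sin(15.944°)) = 123.563 km
|dₓₜ| = 123.563 km

123.6 km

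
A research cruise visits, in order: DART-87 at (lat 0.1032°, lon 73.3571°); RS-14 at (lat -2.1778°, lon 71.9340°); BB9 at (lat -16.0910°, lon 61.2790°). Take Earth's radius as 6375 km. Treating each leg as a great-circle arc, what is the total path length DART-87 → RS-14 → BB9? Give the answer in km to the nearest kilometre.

DART-87→RS-14: c = 0.046921 rad, d = 299.12 km
RS-14→BB9: c = 0.304133 rad, d = 1938.85 km
Total = 299.12 + 1938.85 = 2237.97 km

2238 km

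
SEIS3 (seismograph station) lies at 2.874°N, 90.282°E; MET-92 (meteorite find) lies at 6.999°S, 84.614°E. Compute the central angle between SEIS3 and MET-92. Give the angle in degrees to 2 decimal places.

11.38°

Δφ = -9.8730°,  Δλ = -5.6680°
a = sin²(Δφ/2) + cos φ₁ cos φ₂ sin²(Δλ/2) = 0.009828
c = 2·arcsin(√a) = 0.198600 rad = 11.3790°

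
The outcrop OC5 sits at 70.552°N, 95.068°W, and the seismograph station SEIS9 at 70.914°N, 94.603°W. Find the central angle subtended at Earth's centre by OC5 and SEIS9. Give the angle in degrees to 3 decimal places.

Δφ = 0.3620°,  Δλ = 0.4650°
a = sin²(Δφ/2) + cos φ₁ cos φ₂ sin²(Δλ/2) = 0.000012
c = 2·arcsin(√a) = 0.006862 rad = 0.3932°

0.393°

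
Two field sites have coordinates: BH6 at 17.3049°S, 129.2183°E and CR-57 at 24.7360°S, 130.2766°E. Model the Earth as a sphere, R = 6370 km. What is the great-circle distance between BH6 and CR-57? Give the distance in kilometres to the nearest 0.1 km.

833.4 km

Δφ = -7.4311°,  Δλ = 1.0583°
a = sin²(Δφ/2) + cos φ₁ cos φ₂ sin²(Δλ/2) = 0.004273
c = 2·arcsin(√a) = 0.130836 rad = 7.4963°
d = R·c = 6370 × 0.130836 = 833.4 km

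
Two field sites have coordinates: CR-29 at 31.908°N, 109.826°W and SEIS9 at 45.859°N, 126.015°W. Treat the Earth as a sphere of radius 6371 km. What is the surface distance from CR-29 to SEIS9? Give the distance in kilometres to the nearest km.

Δφ = 13.9510°,  Δλ = -16.1890°
a = sin²(Δφ/2) + cos φ₁ cos φ₂ sin²(Δλ/2) = 0.026470
c = 2·arcsin(√a) = 0.326846 rad = 18.7269°
d = R·c = 6371 × 0.326846 = 2082.3 km

2082 km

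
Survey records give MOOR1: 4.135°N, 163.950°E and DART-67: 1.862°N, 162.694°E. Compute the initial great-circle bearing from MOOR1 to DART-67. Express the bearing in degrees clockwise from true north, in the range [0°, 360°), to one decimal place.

208.9°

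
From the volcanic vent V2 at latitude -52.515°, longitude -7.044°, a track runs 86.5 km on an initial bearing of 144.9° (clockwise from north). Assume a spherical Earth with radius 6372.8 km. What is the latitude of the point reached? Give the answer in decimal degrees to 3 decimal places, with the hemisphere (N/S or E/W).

53.149°S

δ = d/R = 86.5/6372.8 = 0.013573 rad
φ₂ = arcsin(sin φ₁ cos δ + cos φ₁ sin δ cos θ)
   = arcsin(-0.79351·0.99991 + 0.60855·0.01357·-0.81815) = -53.14895°
λ₂ = λ₁ + atan2(sin θ sin δ cos φ₁, cos δ − sin φ₁ sin φ₂) = -6.29838°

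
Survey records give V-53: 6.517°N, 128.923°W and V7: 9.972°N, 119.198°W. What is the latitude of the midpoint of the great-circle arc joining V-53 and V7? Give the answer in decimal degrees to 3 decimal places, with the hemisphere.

8.274°N

Bx = cos φ₂ cos Δλ = 0.970739,  By = cos φ₂ sin Δλ = 0.166368
φₘ = atan2(sin φ₁ + sin φ₂, √((cos φ₁ + Bx)² + By²)) = 8.27387°
λₘ = λ₁ + atan2(By, cos φ₁ + Bx) = -124.08180°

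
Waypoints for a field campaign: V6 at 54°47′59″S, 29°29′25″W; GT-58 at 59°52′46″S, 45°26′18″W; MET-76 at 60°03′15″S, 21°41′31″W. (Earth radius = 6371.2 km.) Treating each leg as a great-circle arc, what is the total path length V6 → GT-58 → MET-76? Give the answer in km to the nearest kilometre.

2422 km

V6: φ = -54.79972°, λ = -29.49028°
GT-58: φ = -59.87944°, λ = -45.43833°
MET-76: φ = -60.05417°, λ = -21.69194°
V6→GT-58: c = 0.173776 rad, d = 1107.16 km
GT-58→MET-76: c = 0.206340 rad, d = 1314.64 km
Total = 1107.16 + 1314.64 = 2421.80 km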